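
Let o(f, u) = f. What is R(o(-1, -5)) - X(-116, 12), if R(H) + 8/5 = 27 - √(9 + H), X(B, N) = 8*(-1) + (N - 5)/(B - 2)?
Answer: 19741/590 - 2*√2 ≈ 30.631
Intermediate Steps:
X(B, N) = -8 + (-5 + N)/(-2 + B)
R(H) = 127/5 - √(9 + H) (R(H) = -8/5 + (27 - √(9 + H)) = 127/5 - √(9 + H))
R(o(-1, -5)) - X(-116, 12) = (127/5 - √(9 - 1)) - (11 + 12 - 8*(-116))/(-2 - 116) = (127/5 - √8) - (11 + 12 + 928)/(-118) = (127/5 - 2*√2) - (-1)*951/118 = (127/5 - 2*√2) - 1*(-951/118) = (127/5 - 2*√2) + 951/118 = 19741/590 - 2*√2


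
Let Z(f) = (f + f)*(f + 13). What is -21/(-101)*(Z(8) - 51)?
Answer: 5985/101 ≈ 59.257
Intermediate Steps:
Z(f) = 2*f*(13 + f) (Z(f) = (2*f)*(13 + f) = 2*f*(13 + f))
-21/(-101)*(Z(8) - 51) = -21/(-101)*(2*8*(13 + 8) - 51) = -21*(-1/101)*(2*8*21 - 51) = -(-21)*(336 - 51)/101 = -(-21)*285/101 = -1*(-5985/101) = 5985/101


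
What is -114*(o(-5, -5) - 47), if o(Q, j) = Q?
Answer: 5928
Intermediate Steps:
-114*(o(-5, -5) - 47) = -114*(-5 - 47) = -114*(-52) = 5928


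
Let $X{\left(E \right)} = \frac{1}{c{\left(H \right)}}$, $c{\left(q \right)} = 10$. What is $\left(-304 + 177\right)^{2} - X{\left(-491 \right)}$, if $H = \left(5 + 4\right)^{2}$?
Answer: $\frac{161289}{10} \approx 16129.0$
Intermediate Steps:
$H = 81$ ($H = 9^{2} = 81$)
$X{\left(E \right)} = \frac{1}{10}$
$\left(-304 + 177\right)^{2} - X{\left(-491 \right)} = \left(-304 + 177\right)^{2} - \frac{1}{10} = \left(-127\right)^{2} - \frac{1}{10} = 16129 - \frac{1}{10} = \frac{161289}{10}$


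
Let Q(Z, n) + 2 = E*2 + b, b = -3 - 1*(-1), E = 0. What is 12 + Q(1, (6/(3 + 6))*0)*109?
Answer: -424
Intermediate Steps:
b = -2 (b = -3 + 1 = -2)
Q(Z, n) = -4 (Q(Z, n) = -2 + (0*2 - 2) = -2 + (0 - 2) = -2 - 2 = -4)
12 + Q(1, (6/(3 + 6))*0)*109 = 12 - 4*109 = 12 - 436 = -424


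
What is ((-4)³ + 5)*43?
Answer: -2537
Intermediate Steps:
((-4)³ + 5)*43 = (-64 + 5)*43 = -59*43 = -2537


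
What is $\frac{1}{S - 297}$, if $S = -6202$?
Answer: $- \frac{1}{6499} \approx -0.00015387$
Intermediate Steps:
$\frac{1}{S - 297} = \frac{1}{-6202 - 297} = \frac{1}{-6499} = - \frac{1}{6499}$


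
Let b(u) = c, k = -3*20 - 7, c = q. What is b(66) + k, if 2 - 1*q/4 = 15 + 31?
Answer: -243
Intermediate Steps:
q = -176 (q = 8 - 4*(15 + 31) = 8 - 4*46 = 8 - 184 = -176)
c = -176
k = -67 (k = -60 - 7 = -67)
b(u) = -176
b(66) + k = -176 - 67 = -243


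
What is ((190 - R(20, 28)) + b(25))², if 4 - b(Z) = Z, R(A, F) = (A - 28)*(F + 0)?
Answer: 154449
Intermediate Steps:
R(A, F) = F*(-28 + A) (R(A, F) = (-28 + A)*F = F*(-28 + A))
b(Z) = 4 - Z
((190 - R(20, 28)) + b(25))² = ((190 - 28*(-28 + 20)) + (4 - 1*25))² = ((190 - 28*(-8)) + (4 - 25))² = ((190 - 1*(-224)) - 21)² = ((190 + 224) - 21)² = (414 - 21)² = 393² = 154449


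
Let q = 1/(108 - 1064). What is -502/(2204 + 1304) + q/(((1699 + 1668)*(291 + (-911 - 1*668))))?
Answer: -520308111811/3635937966752 ≈ -0.14310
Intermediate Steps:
q = -1/956 (q = 1/(-956) = -1/956 ≈ -0.0010460)
-502/(2204 + 1304) + q/(((1699 + 1668)*(291 + (-911 - 1*668)))) = -502/(2204 + 1304) - 1/((291 + (-911 - 1*668))*(1699 + 1668))/956 = -502/3508 - 1/(3367*(291 + (-911 - 668)))/956 = -502*1/3508 - 1/(3367*(291 - 1579))/956 = -251/1754 - 1/(956*(3367*(-1288))) = -251/1754 - 1/956/(-4336696) = -251/1754 - 1/956*(-1/4336696) = -251/1754 + 1/4145881376 = -520308111811/3635937966752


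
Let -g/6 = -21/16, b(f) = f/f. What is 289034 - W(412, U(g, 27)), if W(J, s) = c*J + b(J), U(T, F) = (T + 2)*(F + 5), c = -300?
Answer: 412633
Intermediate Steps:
b(f) = 1
g = 63/8 (g = -(-126)/16 = -6*(-21/16) = 63/8 ≈ 7.8750)
U(T, F) = (2 + T)*(5 + F)
W(J, s) = 1 - 300*J (W(J, s) = -300*J + 1 = 1 - 300*J)
289034 - W(412, U(g, 27)) = 289034 - (1 - 300*412) = 289034 - (1 - 123600) = 289034 - 1*(-123599) = 289034 + 123599 = 412633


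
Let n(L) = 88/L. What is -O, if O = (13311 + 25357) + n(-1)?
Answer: -38580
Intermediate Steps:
O = 38580 (O = (13311 + 25357) + 88/(-1) = 38668 + 88*(-1) = 38668 - 88 = 38580)
-O = -1*38580 = -38580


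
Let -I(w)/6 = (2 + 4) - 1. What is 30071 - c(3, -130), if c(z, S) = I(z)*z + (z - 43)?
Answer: 30201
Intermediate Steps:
I(w) = -30 (I(w) = -6*((2 + 4) - 1) = -6*(6 - 1) = -6*5 = -30)
c(z, S) = -43 - 29*z (c(z, S) = -30*z + (z - 43) = -30*z + (-43 + z) = -43 - 29*z)
30071 - c(3, -130) = 30071 - (-43 - 29*3) = 30071 - (-43 - 87) = 30071 - 1*(-130) = 30071 + 130 = 30201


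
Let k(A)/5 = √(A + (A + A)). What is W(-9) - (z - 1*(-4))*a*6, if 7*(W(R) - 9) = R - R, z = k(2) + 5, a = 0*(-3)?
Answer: 9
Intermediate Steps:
a = 0
k(A) = 5*√3*√A (k(A) = 5*√(A + (A + A)) = 5*√(A + 2*A) = 5*√(3*A) = 5*(√3*√A) = 5*√3*√A)
z = 5 + 5*√6 (z = 5*√3*√2 + 5 = 5*√6 + 5 = 5 + 5*√6 ≈ 17.247)
W(R) = 9 (W(R) = 9 + (R - R)/7 = 9 + (⅐)*0 = 9 + 0 = 9)
W(-9) - (z - 1*(-4))*a*6 = 9 - ((5 + 5*√6) - 1*(-4))*0*6 = 9 - ((5 + 5*√6) + 4)*0*6 = 9 - (9 + 5*√6)*0*6 = 9 - 0*6 = 9 - 1*0 = 9 + 0 = 9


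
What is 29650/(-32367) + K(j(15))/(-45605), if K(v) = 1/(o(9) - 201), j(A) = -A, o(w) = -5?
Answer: -278550747133/304075989210 ≈ -0.91606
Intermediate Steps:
K(v) = -1/206 (K(v) = 1/(-5 - 201) = 1/(-206) = -1/206)
29650/(-32367) + K(j(15))/(-45605) = 29650/(-32367) - 1/206/(-45605) = 29650*(-1/32367) - 1/206*(-1/45605) = -29650/32367 + 1/9394630 = -278550747133/304075989210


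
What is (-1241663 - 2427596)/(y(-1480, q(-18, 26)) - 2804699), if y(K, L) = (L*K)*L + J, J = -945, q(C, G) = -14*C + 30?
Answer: 3669259/120501164 ≈ 0.030450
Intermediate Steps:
q(C, G) = 30 - 14*C
y(K, L) = -945 + K*L**2 (y(K, L) = (L*K)*L - 945 = (K*L)*L - 945 = K*L**2 - 945 = -945 + K*L**2)
(-1241663 - 2427596)/(y(-1480, q(-18, 26)) - 2804699) = (-1241663 - 2427596)/((-945 - 1480*(30 - 14*(-18))**2) - 2804699) = -3669259/((-945 - 1480*(30 + 252)**2) - 2804699) = -3669259/((-945 - 1480*282**2) - 2804699) = -3669259/((-945 - 1480*79524) - 2804699) = -3669259/((-945 - 117695520) - 2804699) = -3669259/(-117696465 - 2804699) = -3669259/(-120501164) = -3669259*(-1/120501164) = 3669259/120501164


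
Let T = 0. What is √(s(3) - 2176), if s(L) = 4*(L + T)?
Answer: 2*I*√541 ≈ 46.519*I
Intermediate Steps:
s(L) = 4*L (s(L) = 4*(L + 0) = 4*L)
√(s(3) - 2176) = √(4*3 - 2176) = √(12 - 2176) = √(-2164) = 2*I*√541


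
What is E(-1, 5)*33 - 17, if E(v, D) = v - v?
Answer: -17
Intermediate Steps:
E(v, D) = 0
E(-1, 5)*33 - 17 = 0*33 - 17 = 0 - 17 = -17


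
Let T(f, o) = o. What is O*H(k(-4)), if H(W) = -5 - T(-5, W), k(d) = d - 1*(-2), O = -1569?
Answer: 4707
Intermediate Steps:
k(d) = 2 + d (k(d) = d + 2 = 2 + d)
H(W) = -5 - W
O*H(k(-4)) = -1569*(-5 - (2 - 4)) = -1569*(-5 - 1*(-2)) = -1569*(-5 + 2) = -1569*(-3) = 4707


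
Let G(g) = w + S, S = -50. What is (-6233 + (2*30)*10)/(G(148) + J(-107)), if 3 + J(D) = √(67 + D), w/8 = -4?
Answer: 95761/1453 + 11266*I*√10/7265 ≈ 65.906 + 4.9038*I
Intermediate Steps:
w = -32 (w = 8*(-4) = -32)
G(g) = -82 (G(g) = -32 - 50 = -82)
J(D) = -3 + √(67 + D)
(-6233 + (2*30)*10)/(G(148) + J(-107)) = (-6233 + (2*30)*10)/(-82 + (-3 + √(67 - 107))) = (-6233 + 60*10)/(-82 + (-3 + √(-40))) = (-6233 + 600)/(-82 + (-3 + 2*I*√10)) = -5633/(-85 + 2*I*√10)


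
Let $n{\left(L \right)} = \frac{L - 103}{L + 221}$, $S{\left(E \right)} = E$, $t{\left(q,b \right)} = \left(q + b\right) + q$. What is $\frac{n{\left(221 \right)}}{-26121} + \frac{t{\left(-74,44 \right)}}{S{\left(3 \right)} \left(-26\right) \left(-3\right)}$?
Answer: $- \frac{7697165}{17318223} \approx -0.44445$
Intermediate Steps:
$t{\left(q,b \right)} = b + 2 q$ ($t{\left(q,b \right)} = \left(b + q\right) + q = b + 2 q$)
$n{\left(L \right)} = \frac{-103 + L}{221 + L}$
$\frac{n{\left(221 \right)}}{-26121} + \frac{t{\left(-74,44 \right)}}{S{\left(3 \right)} \left(-26\right) \left(-3\right)} = \frac{\frac{1}{221 + 221} \left(-103 + 221\right)}{-26121} + \frac{44 + 2 \left(-74\right)}{3 \left(-26\right) \left(-3\right)} = \frac{1}{442} \cdot 118 \left(- \frac{1}{26121}\right) + \frac{44 - 148}{\left(-78\right) \left(-3\right)} = \frac{1}{442} \cdot 118 \left(- \frac{1}{26121}\right) - \frac{104}{234} = \frac{59}{221} \left(- \frac{1}{26121}\right) - \frac{4}{9} = - \frac{59}{5772741} - \frac{4}{9} = - \frac{7697165}{17318223}$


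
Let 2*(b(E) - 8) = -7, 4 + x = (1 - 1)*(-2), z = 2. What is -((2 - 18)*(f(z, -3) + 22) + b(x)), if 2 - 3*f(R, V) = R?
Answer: 695/2 ≈ 347.50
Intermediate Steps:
f(R, V) = ⅔ - R/3
x = -4 (x = -4 + (1 - 1)*(-2) = -4 + 0*(-2) = -4 + 0 = -4)
b(E) = 9/2 (b(E) = 8 + (½)*(-7) = 8 - 7/2 = 9/2)
-((2 - 18)*(f(z, -3) + 22) + b(x)) = -((2 - 18)*((⅔ - ⅓*2) + 22) + 9/2) = -(-16*((⅔ - ⅔) + 22) + 9/2) = -(-16*(0 + 22) + 9/2) = -(-16*22 + 9/2) = -(-352 + 9/2) = -1*(-695/2) = 695/2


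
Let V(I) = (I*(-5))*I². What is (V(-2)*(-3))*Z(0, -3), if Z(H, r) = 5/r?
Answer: 200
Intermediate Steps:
V(I) = -5*I³ (V(I) = (-5*I)*I² = -5*I³)
(V(-2)*(-3))*Z(0, -3) = (-5*(-2)³*(-3))*(5/(-3)) = (-5*(-8)*(-3))*(5*(-⅓)) = (40*(-3))*(-5/3) = -120*(-5/3) = 200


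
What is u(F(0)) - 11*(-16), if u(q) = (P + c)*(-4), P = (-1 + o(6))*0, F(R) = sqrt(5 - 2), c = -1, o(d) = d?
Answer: 180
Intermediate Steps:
F(R) = sqrt(3)
P = 0 (P = (-1 + 6)*0 = 5*0 = 0)
u(q) = 4 (u(q) = (0 - 1)*(-4) = -1*(-4) = 4)
u(F(0)) - 11*(-16) = 4 - 11*(-16) = 4 + 176 = 180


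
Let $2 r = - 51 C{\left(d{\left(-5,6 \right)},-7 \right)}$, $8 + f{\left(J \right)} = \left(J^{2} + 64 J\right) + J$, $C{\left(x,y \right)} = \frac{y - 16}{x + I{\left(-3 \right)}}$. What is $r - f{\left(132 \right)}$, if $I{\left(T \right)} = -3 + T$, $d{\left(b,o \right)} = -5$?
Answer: $- \frac{573085}{22} \approx -26049.0$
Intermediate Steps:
$C{\left(x,y \right)} = \frac{-16 + y}{-6 + x}$ ($C{\left(x,y \right)} = \frac{y - 16}{x - 6} = \frac{-16 + y}{x - 6} = \frac{-16 + y}{-6 + x}$)
$f{\left(J \right)} = -8 + J^{2} + 65 J$ ($f{\left(J \right)} = -8 + \left(\left(J^{2} + 64 J\right) + J\right) = -8 + \left(J^{2} + 65 J\right) = -8 + J^{2} + 65 J$)
$r = - \frac{1173}{22}$ ($r = \frac{\left(-51\right) \frac{-16 - 7}{-6 - 5}}{2} = \frac{\left(-51\right) \frac{1}{-11} \left(-23\right)}{2} = \frac{\left(-51\right) \left(\left(- \frac{1}{11}\right) \left(-23\right)\right)}{2} = \frac{\left(-51\right) \frac{23}{11}}{2} = \frac{1}{2} \left(- \frac{1173}{11}\right) = - \frac{1173}{22} \approx -53.318$)
$r - f{\left(132 \right)} = - \frac{1173}{22} - \left(-8 + 132^{2} + 65 \cdot 132\right) = - \frac{1173}{22} - \left(-8 + 17424 + 8580\right) = - \frac{1173}{22} - 25996 = - \frac{573085}{22}$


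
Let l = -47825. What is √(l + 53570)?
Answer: √5745 ≈ 75.796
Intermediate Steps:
√(l + 53570) = √(-47825 + 53570) = √5745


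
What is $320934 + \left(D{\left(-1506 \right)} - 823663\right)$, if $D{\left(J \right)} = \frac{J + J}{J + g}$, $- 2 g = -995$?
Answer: $- \frac{1013998369}{2017} \approx -5.0273 \cdot 10^{5}$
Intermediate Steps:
$g = \frac{995}{2}$ ($g = \left(- \frac{1}{2}\right) \left(-995\right) = \frac{995}{2} \approx 497.5$)
$D{\left(J \right)} = \frac{2 J}{\frac{995}{2} + J}$ ($D{\left(J \right)} = \frac{J + J}{J + \frac{995}{2}} = \frac{2 J}{\frac{995}{2} + J}$)
$320934 + \left(D{\left(-1506 \right)} - 823663\right) = 320934 - \left(823663 + \frac{6024}{995 + 2 \left(-1506\right)}\right) = 320934 - \left(823663 + \frac{6024}{995 - 3012}\right) = 320934 - \left(823663 + \frac{6024}{-2017}\right) = 320934 - \left(823663 + 6024 \left(- \frac{1}{2017}\right)\right) = 320934 + \left(\frac{6024}{2017} - 823663\right) = 320934 - \frac{1661322247}{2017} = - \frac{1013998369}{2017}$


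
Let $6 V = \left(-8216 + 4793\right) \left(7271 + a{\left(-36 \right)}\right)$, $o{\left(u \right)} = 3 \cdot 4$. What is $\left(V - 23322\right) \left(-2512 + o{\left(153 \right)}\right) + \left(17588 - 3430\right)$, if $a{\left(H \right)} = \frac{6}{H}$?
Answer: $\frac{31285035599}{3} \approx 1.0428 \cdot 10^{10}$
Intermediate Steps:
$o{\left(u \right)} = 12$
$V = - \frac{49776125}{12}$ ($V = \frac{\left(-8216 + 4793\right) \left(7271 + \frac{6}{-36}\right)}{6} = \frac{\left(-3423\right) \left(7271 + 6 \left(- \frac{1}{36}\right)\right)}{6} = \frac{\left(-3423\right) \left(7271 - \frac{1}{6}\right)}{6} = \frac{\left(-3423\right) \frac{43625}{6}}{6} = \frac{1}{6} \left(- \frac{49776125}{2}\right) = - \frac{49776125}{12} \approx -4.148 \cdot 10^{6}$)
$\left(V - 23322\right) \left(-2512 + o{\left(153 \right)}\right) + \left(17588 - 3430\right) = \left(- \frac{49776125}{12} - 23322\right) \left(-2512 + 12\right) + \left(17588 - 3430\right) = \left(- \frac{50055989}{12}\right) \left(-2500\right) + 14158 = \frac{31284993125}{3} + 14158 = \frac{31285035599}{3}$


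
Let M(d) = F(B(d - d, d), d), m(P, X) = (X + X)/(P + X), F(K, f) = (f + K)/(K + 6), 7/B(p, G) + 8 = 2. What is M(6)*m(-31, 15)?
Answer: -15/8 ≈ -1.8750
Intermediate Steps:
B(p, G) = -7/6 (B(p, G) = 7/(-8 + 2) = 7/(-6) = 7*(-⅙) = -7/6)
F(K, f) = (K + f)/(6 + K)
m(P, X) = 2*X/(P + X) (m(P, X) = (2*X)/(P + X) = 2*X/(P + X))
M(d) = -7/29 + 6*d/29 (M(d) = (-7/6 + d)/(6 - 7/6) = (-7/6 + d)/(29/6) = 6*(-7/6 + d)/29 = -7/29 + 6*d/29)
M(6)*m(-31, 15) = (-7/29 + (6/29)*6)*(2*15/(-31 + 15)) = (-7/29 + 36/29)*(2*15/(-16)) = 1*(2*15*(-1/16)) = 1*(-15/8) = -15/8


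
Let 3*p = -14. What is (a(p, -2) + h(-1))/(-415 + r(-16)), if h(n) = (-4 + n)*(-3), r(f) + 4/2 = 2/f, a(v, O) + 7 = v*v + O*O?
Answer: -2432/30033 ≈ -0.080978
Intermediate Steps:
p = -14/3 (p = (⅓)*(-14) = -14/3 ≈ -4.6667)
a(v, O) = -7 + O² + v² (a(v, O) = -7 + (v*v + O*O) = -7 + (v² + O²) = -7 + (O² + v²) = -7 + O² + v²)
r(f) = -2 + 2/f
h(n) = 12 - 3*n
(a(p, -2) + h(-1))/(-415 + r(-16)) = ((-7 + (-2)² + (-14/3)²) + (12 - 3*(-1)))/(-415 + (-2 + 2/(-16))) = ((-7 + 4 + 196/9) + (12 + 3))/(-415 + (-2 + 2*(-1/16))) = (169/9 + 15)/(-415 + (-2 - ⅛)) = 304/(9*(-415 - 17/8)) = 304/(9*(-3337/8)) = (304/9)*(-8/3337) = -2432/30033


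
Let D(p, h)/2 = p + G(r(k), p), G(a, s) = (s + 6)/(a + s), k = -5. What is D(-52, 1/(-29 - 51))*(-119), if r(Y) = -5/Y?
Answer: 36484/3 ≈ 12161.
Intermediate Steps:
G(a, s) = (6 + s)/(a + s)
D(p, h) = 2*p + 2*(6 + p)/(1 + p) (D(p, h) = 2*(p + (6 + p)/(-5/(-5) + p)) = 2*(p + (6 + p)/(-5*(-⅕) + p)) = 2*(p + (6 + p)/(1 + p)) = 2*p + 2*(6 + p)/(1 + p))
D(-52, 1/(-29 - 51))*(-119) = (2*(6 + (-52)² + 2*(-52))/(1 - 52))*(-119) = (2*(6 + 2704 - 104)/(-51))*(-119) = (2*(-1/51)*2606)*(-119) = -5212/51*(-119) = 36484/3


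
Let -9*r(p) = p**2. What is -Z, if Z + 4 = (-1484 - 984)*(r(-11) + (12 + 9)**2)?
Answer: 9496900/9 ≈ 1.0552e+6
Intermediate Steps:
r(p) = -p**2/9
Z = -9496900/9 (Z = -4 + (-1484 - 984)*(-1/9*(-11)**2 + (12 + 9)**2) = -4 - 2468*(-1/9*121 + 21**2) = -4 - 2468*(-121/9 + 441) = -4 - 2468*3848/9 = -4 - 9496864/9 = -9496900/9 ≈ -1.0552e+6)
-Z = -1*(-9496900/9) = 9496900/9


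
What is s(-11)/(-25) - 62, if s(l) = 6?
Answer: -1556/25 ≈ -62.240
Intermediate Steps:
s(-11)/(-25) - 62 = 6/(-25) - 62 = -1/25*6 - 62 = -6/25 - 62 = -1556/25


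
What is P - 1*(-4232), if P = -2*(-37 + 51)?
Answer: 4204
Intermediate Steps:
P = -28 (P = -2*14 = -28)
P - 1*(-4232) = -28 - 1*(-4232) = -28 + 4232 = 4204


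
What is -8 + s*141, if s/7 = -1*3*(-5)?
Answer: 14797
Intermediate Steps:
s = 105 (s = 7*(-1*3*(-5)) = 7*(-3*(-5)) = 7*15 = 105)
-8 + s*141 = -8 + 105*141 = -8 + 14805 = 14797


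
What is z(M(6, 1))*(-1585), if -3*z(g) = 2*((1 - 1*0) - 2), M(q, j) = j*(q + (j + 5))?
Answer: -3170/3 ≈ -1056.7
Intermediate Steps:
M(q, j) = j*(5 + j + q) (M(q, j) = j*(q + (5 + j)) = j*(5 + j + q))
z(g) = 2/3 (z(g) = -2*((1 - 1*0) - 2)/3 = -2*((1 + 0) - 2)/3 = -2*(1 - 2)/3 = -2*(-1)/3 = -1/3*(-2) = 2/3)
z(M(6, 1))*(-1585) = (2/3)*(-1585) = -3170/3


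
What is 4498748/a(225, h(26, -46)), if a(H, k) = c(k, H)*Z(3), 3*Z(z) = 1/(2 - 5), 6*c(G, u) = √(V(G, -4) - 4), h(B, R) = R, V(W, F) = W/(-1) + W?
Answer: 121466196*I ≈ 1.2147e+8*I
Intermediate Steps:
V(W, F) = 0 (V(W, F) = W*(-1) + W = -W + W = 0)
c(G, u) = I/3 (c(G, u) = √(0 - 4)/6 = √(-4)/6 = (2*I)/6 = I/3)
Z(z) = -⅑ (Z(z) = 1/(3*(2 - 5)) = (⅓)/(-3) = (⅓)*(-⅓) = -⅑)
a(H, k) = -I/27 (a(H, k) = (I/3)*(-⅑) = -I/27)
4498748/a(225, h(26, -46)) = 4498748/((-I/27)) = 4498748*(27*I) = 121466196*I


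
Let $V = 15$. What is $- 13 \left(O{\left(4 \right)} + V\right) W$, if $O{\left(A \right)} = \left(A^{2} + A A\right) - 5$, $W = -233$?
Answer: $127218$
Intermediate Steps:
$O{\left(A \right)} = -5 + 2 A^{2}$ ($O{\left(A \right)} = \left(A^{2} + A^{2}\right) - 5 = 2 A^{2} - 5 = -5 + 2 A^{2}$)
$- 13 \left(O{\left(4 \right)} + V\right) W = - 13 \left(\left(-5 + 2 \cdot 4^{2}\right) + 15\right) \left(-233\right) = - 13 \left(\left(-5 + 2 \cdot 16\right) + 15\right) \left(-233\right) = - 13 \left(\left(-5 + 32\right) + 15\right) \left(-233\right) = - 13 \left(27 + 15\right) \left(-233\right) = \left(-13\right) 42 \left(-233\right) = \left(-546\right) \left(-233\right) = 127218$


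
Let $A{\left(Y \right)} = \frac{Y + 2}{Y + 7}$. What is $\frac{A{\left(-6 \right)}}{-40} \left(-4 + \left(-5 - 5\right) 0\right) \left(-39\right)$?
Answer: $\frac{78}{5} \approx 15.6$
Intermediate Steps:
$A{\left(Y \right)} = \frac{2 + Y}{7 + Y}$
$\frac{A{\left(-6 \right)}}{-40} \left(-4 + \left(-5 - 5\right) 0\right) \left(-39\right) = \frac{\frac{1}{7 - 6} \left(2 - 6\right)}{-40} \left(-4 + \left(-5 - 5\right) 0\right) \left(-39\right) = 1^{-1} \left(-4\right) \left(- \frac{1}{40}\right) \left(-4 - 0\right) \left(-39\right) = 1 \left(-4\right) \left(- \frac{1}{40}\right) \left(-4 + 0\right) \left(-39\right) = \left(-4\right) \left(- \frac{1}{40}\right) \left(-4\right) \left(-39\right) = \frac{1}{10} \left(-4\right) \left(-39\right) = \left(- \frac{2}{5}\right) \left(-39\right) = \frac{78}{5}$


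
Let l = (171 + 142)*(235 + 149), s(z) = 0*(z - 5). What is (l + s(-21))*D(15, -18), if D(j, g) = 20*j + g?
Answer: 33894144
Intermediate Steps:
s(z) = 0 (s(z) = 0*(-5 + z) = 0)
D(j, g) = g + 20*j
l = 120192 (l = 313*384 = 120192)
(l + s(-21))*D(15, -18) = (120192 + 0)*(-18 + 20*15) = 120192*(-18 + 300) = 120192*282 = 33894144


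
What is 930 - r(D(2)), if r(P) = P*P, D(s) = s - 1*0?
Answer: 926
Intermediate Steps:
D(s) = s (D(s) = s + 0 = s)
r(P) = P**2
930 - r(D(2)) = 930 - 1*2**2 = 930 - 1*4 = 930 - 4 = 926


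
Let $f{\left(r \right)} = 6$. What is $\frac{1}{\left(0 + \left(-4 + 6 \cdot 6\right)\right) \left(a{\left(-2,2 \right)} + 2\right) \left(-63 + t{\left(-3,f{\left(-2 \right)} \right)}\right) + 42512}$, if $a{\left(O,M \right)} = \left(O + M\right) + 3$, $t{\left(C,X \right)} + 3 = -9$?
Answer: $\frac{1}{30512} \approx 3.2774 \cdot 10^{-5}$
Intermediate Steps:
$t{\left(C,X \right)} = -12$ ($t{\left(C,X \right)} = -3 - 9 = -12$)
$a{\left(O,M \right)} = 3 + M + O$ ($a{\left(O,M \right)} = \left(M + O\right) + 3 = 3 + M + O$)
$\frac{1}{\left(0 + \left(-4 + 6 \cdot 6\right)\right) \left(a{\left(-2,2 \right)} + 2\right) \left(-63 + t{\left(-3,f{\left(-2 \right)} \right)}\right) + 42512} = \frac{1}{\left(0 + \left(-4 + 6 \cdot 6\right)\right) \left(\left(3 + 2 - 2\right) + 2\right) \left(-63 - 12\right) + 42512} = \frac{1}{\left(0 + \left(-4 + 36\right)\right) \left(3 + 2\right) \left(-75\right) + 42512} = \frac{1}{\left(0 + 32\right) 5 \left(-75\right) + 42512} = \frac{1}{32 \cdot 5 \left(-75\right) + 42512} = \frac{1}{160 \left(-75\right) + 42512} = \frac{1}{-12000 + 42512} = \frac{1}{30512}$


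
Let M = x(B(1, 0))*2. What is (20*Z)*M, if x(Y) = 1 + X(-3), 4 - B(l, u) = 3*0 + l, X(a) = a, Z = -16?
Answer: 1280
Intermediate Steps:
B(l, u) = 4 - l (B(l, u) = 4 - (3*0 + l) = 4 - (0 + l) = 4 - l)
x(Y) = -2 (x(Y) = 1 - 3 = -2)
M = -4 (M = -2*2 = -4)
(20*Z)*M = (20*(-16))*(-4) = -320*(-4) = 1280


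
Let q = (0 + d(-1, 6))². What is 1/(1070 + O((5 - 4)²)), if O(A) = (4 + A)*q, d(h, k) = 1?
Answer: 1/1075 ≈ 0.00093023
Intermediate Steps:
q = 1 (q = (0 + 1)² = 1² = 1)
O(A) = 4 + A (O(A) = (4 + A)*1 = 4 + A)
1/(1070 + O((5 - 4)²)) = 1/(1070 + (4 + (5 - 4)²)) = 1/(1070 + (4 + 1²)) = 1/(1070 + (4 + 1)) = 1/(1070 + 5) = 1/1075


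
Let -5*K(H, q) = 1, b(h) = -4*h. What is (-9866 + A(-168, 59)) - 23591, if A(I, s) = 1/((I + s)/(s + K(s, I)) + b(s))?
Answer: -2339614847/69929 ≈ -33457.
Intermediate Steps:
K(H, q) = -⅕ (K(H, q) = -⅕*1 = -⅕)
A(I, s) = 1/(-4*s + (I + s)/(-⅕ + s)) (A(I, s) = 1/((I + s)/(s - ⅕) - 4*s) = 1/((I + s)/(-⅕ + s) - 4*s) = 1/(-4*s + (I + s)/(-⅕ + s)))
(-9866 + A(-168, 59)) - 23591 = (-9866 + (-1 + 5*59)/(-20*59² + 5*(-168) + 9*59)) - 23591 = (-9866 + (-1 + 295)/(-20*3481 - 840 + 531)) - 23591 = (-9866 + 294/(-69620 - 840 + 531)) - 23591 = (-9866 + 294/(-69929)) - 23591 = (-9866 - 1/69929*294) - 23591 = (-9866 - 294/69929) - 23591 = -689919808/69929 - 23591 = -2339614847/69929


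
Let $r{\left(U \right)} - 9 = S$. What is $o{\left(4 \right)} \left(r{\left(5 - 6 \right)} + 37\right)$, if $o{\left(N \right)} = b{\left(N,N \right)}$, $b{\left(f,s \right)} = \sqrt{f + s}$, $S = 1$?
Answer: $94 \sqrt{2} \approx 132.94$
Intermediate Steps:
$o{\left(N \right)} = \sqrt{2} \sqrt{N}$ ($o{\left(N \right)} = \sqrt{N + N} = \sqrt{2 N} = \sqrt{2} \sqrt{N}$)
$r{\left(U \right)} = 10$ ($r{\left(U \right)} = 9 + 1 = 10$)
$o{\left(4 \right)} \left(r{\left(5 - 6 \right)} + 37\right) = \sqrt{2} \sqrt{4} \left(10 + 37\right) = \sqrt{2} \cdot 2 \cdot 47 = 2 \sqrt{2} \cdot 47 = 94 \sqrt{2}$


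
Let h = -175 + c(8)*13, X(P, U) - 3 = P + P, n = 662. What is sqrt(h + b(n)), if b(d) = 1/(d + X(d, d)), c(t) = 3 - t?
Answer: I*sqrt(105496339)/663 ≈ 15.492*I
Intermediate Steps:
X(P, U) = 3 + 2*P (X(P, U) = 3 + (P + P) = 3 + 2*P)
b(d) = 1/(3 + 3*d) (b(d) = 1/(d + (3 + 2*d)) = 1/(3 + 3*d))
h = -240 (h = -175 + (3 - 1*8)*13 = -175 + (3 - 8)*13 = -175 - 5*13 = -175 - 65 = -240)
sqrt(h + b(n)) = sqrt(-240 + 1/(3*(1 + 662))) = sqrt(-240 + (1/3)/663) = sqrt(-240 + (1/3)*(1/663)) = sqrt(-240 + 1/1989) = sqrt(-477359/1989) = I*sqrt(105496339)/663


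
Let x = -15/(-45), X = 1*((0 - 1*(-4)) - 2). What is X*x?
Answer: 2/3 ≈ 0.66667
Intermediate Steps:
X = 2 (X = 1*((0 + 4) - 2) = 1*(4 - 2) = 1*2 = 2)
x = 1/3 (x = -15*(-1/45) = 1/3 ≈ 0.33333)
X*x = 2*(1/3) = 2/3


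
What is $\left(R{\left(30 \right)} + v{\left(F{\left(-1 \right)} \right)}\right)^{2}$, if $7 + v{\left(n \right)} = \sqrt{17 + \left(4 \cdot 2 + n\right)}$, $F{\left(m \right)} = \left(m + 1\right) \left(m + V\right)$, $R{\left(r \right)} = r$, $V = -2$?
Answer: $784$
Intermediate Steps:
$F{\left(m \right)} = \left(1 + m\right) \left(-2 + m\right)$ ($F{\left(m \right)} = \left(m + 1\right) \left(m - 2\right) = \left(1 + m\right) \left(-2 + m\right)$)
$v{\left(n \right)} = -7 + \sqrt{25 + n}$ ($v{\left(n \right)} = -7 + \sqrt{17 + \left(4 \cdot 2 + n\right)} = -7 + \sqrt{17 + \left(8 + n\right)} = -7 + \sqrt{25 + n}$)
$\left(R{\left(30 \right)} + v{\left(F{\left(-1 \right)} \right)}\right)^{2} = \left(30 - \left(7 - \sqrt{25 - \left(1 - 1\right)}\right)\right)^{2} = \left(30 - \left(7 - \sqrt{25 + \left(-2 + 1 + 1\right)}\right)\right)^{2} = \left(30 - \left(7 - \sqrt{25 + 0}\right)\right)^{2} = \left(30 - \left(7 - \sqrt{25}\right)\right)^{2} = \left(30 + \left(-7 + 5\right)\right)^{2} = \left(30 - 2\right)^{2} = 28^{2} = 784$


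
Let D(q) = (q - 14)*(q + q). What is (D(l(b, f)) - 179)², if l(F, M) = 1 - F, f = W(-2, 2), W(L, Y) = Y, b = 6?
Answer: 121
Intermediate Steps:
f = 2
D(q) = 2*q*(-14 + q) (D(q) = (-14 + q)*(2*q) = 2*q*(-14 + q))
(D(l(b, f)) - 179)² = (2*(1 - 1*6)*(-14 + (1 - 1*6)) - 179)² = (2*(1 - 6)*(-14 + (1 - 6)) - 179)² = (2*(-5)*(-14 - 5) - 179)² = (2*(-5)*(-19) - 179)² = (190 - 179)² = 11² = 121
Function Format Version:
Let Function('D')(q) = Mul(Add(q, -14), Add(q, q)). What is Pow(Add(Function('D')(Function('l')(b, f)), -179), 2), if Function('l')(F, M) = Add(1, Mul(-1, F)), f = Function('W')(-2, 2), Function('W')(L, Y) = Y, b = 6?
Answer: 121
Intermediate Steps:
f = 2
Function('D')(q) = Mul(2, q, Add(-14, q)) (Function('D')(q) = Mul(Add(-14, q), Mul(2, q)) = Mul(2, q, Add(-14, q)))
Pow(Add(Function('D')(Function('l')(b, f)), -179), 2) = Pow(Add(Mul(2, Add(1, Mul(-1, 6)), Add(-14, Add(1, Mul(-1, 6)))), -179), 2) = Pow(Add(Mul(2, Add(1, -6), Add(-14, Add(1, -6))), -179), 2) = Pow(Add(Mul(2, -5, Add(-14, -5)), -179), 2) = Pow(Add(Mul(2, -5, -19), -179), 2) = Pow(Add(190, -179), 2) = Pow(11, 2) = 121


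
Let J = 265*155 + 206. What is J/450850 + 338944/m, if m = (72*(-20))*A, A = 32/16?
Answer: -477168791/4057650 ≈ -117.60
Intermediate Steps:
A = 2 (A = 32*(1/16) = 2)
J = 41281 (J = 41075 + 206 = 41281)
m = -2880 (m = (72*(-20))*2 = -1440*2 = -2880)
J/450850 + 338944/m = 41281/450850 + 338944/(-2880) = 41281*(1/450850) + 338944*(-1/2880) = 41281/450850 - 5296/45 = -477168791/4057650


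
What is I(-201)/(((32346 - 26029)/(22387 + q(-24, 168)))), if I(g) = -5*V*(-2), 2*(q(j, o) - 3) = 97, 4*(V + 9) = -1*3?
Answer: -8751015/25268 ≈ -346.33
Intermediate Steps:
V = -39/4 (V = -9 + (-1*3)/4 = -9 + (1/4)*(-3) = -9 - 3/4 = -39/4 ≈ -9.7500)
q(j, o) = 103/2 (q(j, o) = 3 + (1/2)*97 = 3 + 97/2 = 103/2)
I(g) = -195/2 (I(g) = -5*(-39/4)*(-2) = (195/4)*(-2) = -195/2)
I(-201)/(((32346 - 26029)/(22387 + q(-24, 168)))) = -195*(22387 + 103/2)/(32346 - 26029)/2 = -195/(2*(6317/(44877/2))) = -195/(2*(6317*(2/44877))) = -195/(2*12634/44877) = -195/2*44877/12634 = -8751015/25268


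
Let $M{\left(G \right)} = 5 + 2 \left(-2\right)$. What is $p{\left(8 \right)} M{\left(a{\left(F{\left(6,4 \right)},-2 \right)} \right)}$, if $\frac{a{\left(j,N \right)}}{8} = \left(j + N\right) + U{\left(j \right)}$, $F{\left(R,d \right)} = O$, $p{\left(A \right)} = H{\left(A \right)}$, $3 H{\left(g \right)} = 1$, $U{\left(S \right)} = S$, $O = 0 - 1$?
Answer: $\frac{1}{3} \approx 0.33333$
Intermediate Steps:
$O = -1$ ($O = 0 - 1 = -1$)
$H{\left(g \right)} = \frac{1}{3}$ ($H{\left(g \right)} = \frac{1}{3} \cdot 1 = \frac{1}{3}$)
$p{\left(A \right)} = \frac{1}{3}$
$F{\left(R,d \right)} = -1$
$a{\left(j,N \right)} = 8 N + 16 j$ ($a{\left(j,N \right)} = 8 \left(\left(j + N\right) + j\right) = 8 \left(\left(N + j\right) + j\right) = 8 \left(N + 2 j\right) = 8 N + 16 j$)
$M{\left(G \right)} = 1$ ($M{\left(G \right)} = 5 - 4 = 1$)
$p{\left(8 \right)} M{\left(a{\left(F{\left(6,4 \right)},-2 \right)} \right)} = \frac{1}{3} \cdot 1 = \frac{1}{3}$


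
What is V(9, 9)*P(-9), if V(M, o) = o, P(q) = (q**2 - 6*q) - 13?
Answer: 1098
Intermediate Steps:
P(q) = -13 + q**2 - 6*q
V(9, 9)*P(-9) = 9*(-13 + (-9)**2 - 6*(-9)) = 9*(-13 + 81 + 54) = 9*122 = 1098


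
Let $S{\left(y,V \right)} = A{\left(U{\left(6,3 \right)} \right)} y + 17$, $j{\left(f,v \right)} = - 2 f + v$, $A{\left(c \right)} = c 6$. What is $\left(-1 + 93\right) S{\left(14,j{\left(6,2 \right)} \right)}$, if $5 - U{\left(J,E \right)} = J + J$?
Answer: $-52532$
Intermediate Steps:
$U{\left(J,E \right)} = 5 - 2 J$ ($U{\left(J,E \right)} = 5 - \left(J + J\right) = 5 - 2 J$)
$A{\left(c \right)} = 6 c$
$j{\left(f,v \right)} = v - 2 f$
$S{\left(y,V \right)} = 17 - 42 y$ ($S{\left(y,V \right)} = 6 \left(5 - 12\right) y + 17 = 6 \left(-7\right) y + 17 = - 42 y + 17 = 17 - 42 y$)
$\left(-1 + 93\right) S{\left(14,j{\left(6,2 \right)} \right)} = \left(-1 + 93\right) \left(17 - 588\right) = 92 \left(17 - 588\right) = 92 \left(-571\right) = -52532$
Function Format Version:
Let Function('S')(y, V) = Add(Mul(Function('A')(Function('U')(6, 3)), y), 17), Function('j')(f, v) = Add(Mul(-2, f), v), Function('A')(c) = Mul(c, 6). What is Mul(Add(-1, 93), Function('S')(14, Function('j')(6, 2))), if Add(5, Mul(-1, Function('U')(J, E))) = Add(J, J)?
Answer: -52532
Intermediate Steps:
Function('U')(J, E) = Add(5, Mul(-2, J)) (Function('U')(J, E) = Add(5, Mul(-1, Add(J, J))) = Add(5, Mul(-1, Mul(2, J))) = Add(5, Mul(-2, J)))
Function('A')(c) = Mul(6, c)
Function('j')(f, v) = Add(v, Mul(-2, f))
Function('S')(y, V) = Add(17, Mul(-42, y)) (Function('S')(y, V) = Add(Mul(Mul(6, Add(5, Mul(-2, 6))), y), 17) = Add(Mul(Mul(6, Add(5, -12)), y), 17) = Add(Mul(Mul(6, -7), y), 17) = Add(Mul(-42, y), 17) = Add(17, Mul(-42, y)))
Mul(Add(-1, 93), Function('S')(14, Function('j')(6, 2))) = Mul(Add(-1, 93), Add(17, Mul(-42, 14))) = Mul(92, Add(17, -588)) = Mul(92, -571) = -52532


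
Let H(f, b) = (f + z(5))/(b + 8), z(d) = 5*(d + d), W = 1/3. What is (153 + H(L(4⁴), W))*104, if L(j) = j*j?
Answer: 20860632/25 ≈ 8.3443e+5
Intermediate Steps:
L(j) = j²
W = ⅓ ≈ 0.33333
z(d) = 10*d (z(d) = 5*(2*d) = 10*d)
H(f, b) = (50 + f)/(8 + b) (H(f, b) = (f + 10*5)/(b + 8) = (f + 50)/(8 + b) = (50 + f)/(8 + b))
(153 + H(L(4⁴), W))*104 = (153 + (50 + (4⁴)²)/(8 + ⅓))*104 = (153 + (50 + 256²)/(25/3))*104 = (153 + 3*(50 + 65536)/25)*104 = (153 + (3/25)*65586)*104 = (153 + 196758/25)*104 = (200583/25)*104 = 20860632/25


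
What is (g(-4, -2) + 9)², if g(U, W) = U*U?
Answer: 625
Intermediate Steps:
g(U, W) = U²
(g(-4, -2) + 9)² = ((-4)² + 9)² = (16 + 9)² = 25² = 625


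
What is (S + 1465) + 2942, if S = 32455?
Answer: 36862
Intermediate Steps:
(S + 1465) + 2942 = (32455 + 1465) + 2942 = 33920 + 2942 = 36862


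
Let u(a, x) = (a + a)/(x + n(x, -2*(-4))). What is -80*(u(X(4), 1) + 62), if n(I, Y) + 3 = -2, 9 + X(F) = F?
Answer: -5160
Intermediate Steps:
X(F) = -9 + F
n(I, Y) = -5 (n(I, Y) = -3 - 2 = -5)
u(a, x) = 2*a/(-5 + x) (u(a, x) = (a + a)/(x - 5) = (2*a)/(-5 + x) = 2*a/(-5 + x))
-80*(u(X(4), 1) + 62) = -80*(2*(-9 + 4)/(-5 + 1) + 62) = -80*(2*(-5)/(-4) + 62) = -80*(2*(-5)*(-1/4) + 62) = -80*(5/2 + 62) = -80*129/2 = -5160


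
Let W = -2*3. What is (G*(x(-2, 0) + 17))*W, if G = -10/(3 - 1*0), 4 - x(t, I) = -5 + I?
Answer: 520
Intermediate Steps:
x(t, I) = 9 - I (x(t, I) = 4 - (-5 + I) = 4 + (5 - I) = 9 - I)
G = -10/3 (G = -10/(3 + 0) = -10/3 ≈ -3.3333)
W = -6
(G*(x(-2, 0) + 17))*W = -10*((9 - 1*0) + 17)/3*(-6) = -10*((9 + 0) + 17)/3*(-6) = -10*(9 + 17)/3*(-6) = -10/3*26*(-6) = -260/3*(-6) = 520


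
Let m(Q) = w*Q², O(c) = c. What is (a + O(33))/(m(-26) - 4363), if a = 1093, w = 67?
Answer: 1126/40929 ≈ 0.027511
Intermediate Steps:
m(Q) = 67*Q²
(a + O(33))/(m(-26) - 4363) = (1093 + 33)/(67*(-26)² - 4363) = 1126/(67*676 - 4363) = 1126/(45292 - 4363) = 1126/40929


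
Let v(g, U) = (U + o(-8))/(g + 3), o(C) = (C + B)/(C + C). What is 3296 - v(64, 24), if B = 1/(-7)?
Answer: 24730439/7504 ≈ 3295.6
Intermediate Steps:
B = -⅐ ≈ -0.14286
o(C) = (-⅐ + C)/(2*C) (o(C) = (C - ⅐)/(C + C) = (-⅐ + C)/((2*C)) = (-⅐ + C)*(1/(2*C)) = (-⅐ + C)/(2*C))
v(g, U) = (57/112 + U)/(3 + g) (v(g, U) = (U + (1/14)*(-1 + 7*(-8))/(-8))/(g + 3) = (U + (1/14)*(-⅛)*(-1 - 56))/(3 + g) = (U + (1/14)*(-⅛)*(-57))/(3 + g) = (U + 57/112)/(3 + g) = (57/112 + U)/(3 + g))
3296 - v(64, 24) = 3296 - (57/112 + 24)/(3 + 64) = 3296 - 2745/(67*112) = 3296 - 1*2745/7504 = 3296 - 2745/7504 = 24730439/7504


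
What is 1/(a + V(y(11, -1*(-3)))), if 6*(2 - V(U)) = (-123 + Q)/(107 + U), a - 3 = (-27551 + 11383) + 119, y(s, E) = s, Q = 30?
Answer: -236/3786353 ≈ -6.2329e-5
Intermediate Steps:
a = -16046 (a = 3 + ((-27551 + 11383) + 119) = 3 + (-16168 + 119) = 3 - 16049 = -16046)
V(U) = 2 + 31/(2*(107 + U)) (V(U) = 2 - (-123 + 30)/(6*(107 + U)) = 2 - (-31)/(2*(107 + U)) = 2 + 31/(2*(107 + U)))
1/(a + V(y(11, -1*(-3)))) = 1/(-16046 + (459 + 4*11)/(2*(107 + 11))) = 1/(-16046 + (½)*(459 + 44)/118) = 1/(-16046 + (½)*(1/118)*503) = 1/(-16046 + 503/236) = 1/(-3786353/236) = -236/3786353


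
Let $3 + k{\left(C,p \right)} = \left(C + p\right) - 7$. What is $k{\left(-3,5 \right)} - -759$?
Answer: $751$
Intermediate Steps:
$k{\left(C,p \right)} = -10 + C + p$ ($k{\left(C,p \right)} = -3 - \left(7 - C - p\right) = -3 + \left(-7 + C + p\right) = -10 + C + p$)
$k{\left(-3,5 \right)} - -759 = \left(-10 - 3 + 5\right) - -759 = -8 + 759 = 751$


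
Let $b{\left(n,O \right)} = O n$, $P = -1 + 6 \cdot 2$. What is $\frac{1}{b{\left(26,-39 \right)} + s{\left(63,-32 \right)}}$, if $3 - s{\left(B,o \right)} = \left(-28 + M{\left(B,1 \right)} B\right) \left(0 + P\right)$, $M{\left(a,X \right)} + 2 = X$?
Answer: $- \frac{1}{10} \approx -0.1$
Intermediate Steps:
$M{\left(a,X \right)} = -2 + X$
$P = 11$ ($P = -1 + 12 = 11$)
$s{\left(B,o \right)} = 311 + 11 B$ ($s{\left(B,o \right)} = 3 - \left(-28 + \left(-2 + 1\right) B\right) \left(0 + 11\right) = 3 - \left(-28 - B\right) 11 = 3 - \left(-308 - 11 B\right) = 3 + \left(308 + 11 B\right) = 311 + 11 B$)
$\frac{1}{b{\left(26,-39 \right)} + s{\left(63,-32 \right)}} = \frac{1}{\left(-39\right) 26 + \left(311 + 11 \cdot 63\right)} = \frac{1}{-1014 + \left(311 + 693\right)} = \frac{1}{-1014 + 1004} = \frac{1}{-10} = - \frac{1}{10}$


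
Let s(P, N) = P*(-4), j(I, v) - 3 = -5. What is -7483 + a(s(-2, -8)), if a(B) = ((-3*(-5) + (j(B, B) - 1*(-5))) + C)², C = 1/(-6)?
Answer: -257939/36 ≈ -7165.0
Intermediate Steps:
j(I, v) = -2 (j(I, v) = 3 - 5 = -2)
C = -⅙ ≈ -0.16667
s(P, N) = -4*P
a(B) = 11449/36 (a(B) = ((-3*(-5) + (-2 - 1*(-5))) - ⅙)² = ((15 + (-2 + 5)) - ⅙)² = ((15 + 3) - ⅙)² = (18 - ⅙)² = (107/6)² = 11449/36)
-7483 + a(s(-2, -8)) = -7483 + 11449/36 = -257939/36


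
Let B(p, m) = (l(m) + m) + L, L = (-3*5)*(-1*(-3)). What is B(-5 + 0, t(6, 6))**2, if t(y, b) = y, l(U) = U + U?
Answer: 729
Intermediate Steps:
L = -45 (L = -15*3 = -45)
l(U) = 2*U
B(p, m) = -45 + 3*m (B(p, m) = (2*m + m) - 45 = 3*m - 45 = -45 + 3*m)
B(-5 + 0, t(6, 6))**2 = (-45 + 3*6)**2 = (-45 + 18)**2 = (-27)**2 = 729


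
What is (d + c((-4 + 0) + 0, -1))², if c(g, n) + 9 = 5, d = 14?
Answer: 100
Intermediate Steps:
c(g, n) = -4 (c(g, n) = -9 + 5 = -4)
(d + c((-4 + 0) + 0, -1))² = (14 - 4)² = 10² = 100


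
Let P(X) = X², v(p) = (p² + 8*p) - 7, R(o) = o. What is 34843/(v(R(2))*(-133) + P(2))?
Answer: -34843/1725 ≈ -20.199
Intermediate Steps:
v(p) = -7 + p² + 8*p
34843/(v(R(2))*(-133) + P(2)) = 34843/((-7 + 2² + 8*2)*(-133) + 2²) = 34843/((-7 + 4 + 16)*(-133) + 4) = 34843/(13*(-133) + 4) = 34843/(-1729 + 4) = 34843/(-1725) = 34843*(-1/1725) = -34843/1725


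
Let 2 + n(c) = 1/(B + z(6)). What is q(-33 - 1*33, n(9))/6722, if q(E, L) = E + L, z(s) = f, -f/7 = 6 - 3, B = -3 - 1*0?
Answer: -1633/161328 ≈ -0.010122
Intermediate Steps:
B = -3 (B = -3 + 0 = -3)
f = -21 (f = -7*(6 - 3) = -7*3 = -21)
z(s) = -21
n(c) = -49/24 (n(c) = -2 + 1/(-3 - 21) = -2 + 1/(-24) = -2 - 1/24 = -49/24)
q(-33 - 1*33, n(9))/6722 = ((-33 - 1*33) - 49/24)/6722 = ((-33 - 33) - 49/24)*(1/6722) = (-66 - 49/24)*(1/6722) = -1633/24*1/6722 = -1633/161328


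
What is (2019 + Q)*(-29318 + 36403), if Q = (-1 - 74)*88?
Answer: -32456385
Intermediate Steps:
Q = -6600 (Q = -75*88 = -6600)
(2019 + Q)*(-29318 + 36403) = (2019 - 6600)*(-29318 + 36403) = -4581*7085 = -32456385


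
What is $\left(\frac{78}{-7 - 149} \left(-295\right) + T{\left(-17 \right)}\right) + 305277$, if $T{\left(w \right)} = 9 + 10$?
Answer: $\frac{610887}{2} \approx 3.0544 \cdot 10^{5}$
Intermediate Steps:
$T{\left(w \right)} = 19$
$\left(\frac{78}{-7 - 149} \left(-295\right) + T{\left(-17 \right)}\right) + 305277 = \left(\frac{78}{-7 - 149} \left(-295\right) + 19\right) + 305277 = \left(\frac{78}{-156} \left(-295\right) + 19\right) + 305277 = \left(78 \left(- \frac{1}{156}\right) \left(-295\right) + 19\right) + 305277 = \left(\left(- \frac{1}{2}\right) \left(-295\right) + 19\right) + 305277 = \left(\frac{295}{2} + 19\right) + 305277 = \frac{333}{2} + 305277 = \frac{610887}{2}$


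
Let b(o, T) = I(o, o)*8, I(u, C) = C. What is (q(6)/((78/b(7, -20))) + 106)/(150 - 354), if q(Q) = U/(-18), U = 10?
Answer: -18533/35802 ≈ -0.51765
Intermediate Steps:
q(Q) = -5/9 (q(Q) = 10/(-18) = 10*(-1/18) = -5/9)
b(o, T) = 8*o (b(o, T) = o*8 = 8*o)
(q(6)/((78/b(7, -20))) + 106)/(150 - 354) = (-5/(9*(78/((8*7)))) + 106)/(150 - 354) = (-5/(9*(78/56)) + 106)/(-204) = (-5/(9*(78*(1/56))) + 106)*(-1/204) = (-5/(9*39/28) + 106)*(-1/204) = (-5/9*28/39 + 106)*(-1/204) = (-140/351 + 106)*(-1/204) = (37066/351)*(-1/204) = -18533/35802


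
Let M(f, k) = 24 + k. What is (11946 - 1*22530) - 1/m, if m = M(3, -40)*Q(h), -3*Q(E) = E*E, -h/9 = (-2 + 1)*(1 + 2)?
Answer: -41150593/3888 ≈ -10584.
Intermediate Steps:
h = 27 (h = -9*(-2 + 1)*(1 + 2) = -(-9)*3 = -9*(-3) = 27)
Q(E) = -E²/3 (Q(E) = -E*E/3 = -E²/3)
m = 3888 (m = (24 - 40)*(-⅓*27²) = -(-16)*729/3 = -16*(-243) = 3888)
(11946 - 1*22530) - 1/m = (11946 - 1*22530) - 1/3888 = (11946 - 22530) - 1*1/3888 = -10584 - 1/3888 = -41150593/3888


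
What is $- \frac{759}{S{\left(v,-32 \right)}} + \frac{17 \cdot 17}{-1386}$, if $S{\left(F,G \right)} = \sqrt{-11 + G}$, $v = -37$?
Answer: $- \frac{289}{1386} + \frac{759 i \sqrt{43}}{43} \approx -0.20851 + 115.75 i$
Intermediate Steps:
$- \frac{759}{S{\left(v,-32 \right)}} + \frac{17 \cdot 17}{-1386} = - \frac{759}{\sqrt{-11 - 32}} + \frac{17 \cdot 17}{-1386} = - \frac{759}{\sqrt{-43}} + 289 \left(- \frac{1}{1386}\right) = - \frac{759}{i \sqrt{43}} - \frac{289}{1386} = - 759 \left(- \frac{i \sqrt{43}}{43}\right) - \frac{289}{1386} = \frac{759 i \sqrt{43}}{43} - \frac{289}{1386} = - \frac{289}{1386} + \frac{759 i \sqrt{43}}{43}$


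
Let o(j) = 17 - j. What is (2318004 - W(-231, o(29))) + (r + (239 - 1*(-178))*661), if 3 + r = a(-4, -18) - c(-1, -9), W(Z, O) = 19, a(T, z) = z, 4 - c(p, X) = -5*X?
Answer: 2593642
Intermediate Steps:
c(p, X) = 4 + 5*X (c(p, X) = 4 - (-5)*X = 4 + 5*X)
r = 20 (r = -3 + (-18 - (4 + 5*(-9))) = -3 + (-18 - (4 - 45)) = -3 + (-18 - 1*(-41)) = -3 + (-18 + 41) = -3 + 23 = 20)
(2318004 - W(-231, o(29))) + (r + (239 - 1*(-178))*661) = (2318004 - 1*19) + (20 + (239 - 1*(-178))*661) = (2318004 - 19) + (20 + (239 + 178)*661) = 2317985 + (20 + 417*661) = 2317985 + (20 + 275637) = 2317985 + 275657 = 2593642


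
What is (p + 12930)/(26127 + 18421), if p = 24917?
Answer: 37847/44548 ≈ 0.84958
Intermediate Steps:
(p + 12930)/(26127 + 18421) = (24917 + 12930)/(26127 + 18421) = 37847/44548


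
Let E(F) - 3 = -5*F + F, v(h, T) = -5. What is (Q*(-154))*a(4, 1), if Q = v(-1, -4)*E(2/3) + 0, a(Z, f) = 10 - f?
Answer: 2310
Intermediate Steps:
E(F) = 3 - 4*F (E(F) = 3 + (-5*F + F) = 3 - 4*F)
Q = -5/3 (Q = -5*(3 - 8/3) + 0 = -5*⅓ + 0 = -5/3 + 0 = -5/3 ≈ -1.6667)
(Q*(-154))*a(4, 1) = (-5/3*(-154))*(10 - 1*1) = 770*(10 - 1)/3 = (770/3)*9 = 2310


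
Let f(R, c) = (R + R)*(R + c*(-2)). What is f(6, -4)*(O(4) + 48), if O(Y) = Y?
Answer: 8736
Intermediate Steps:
f(R, c) = 2*R*(R - 2*c) (f(R, c) = (2*R)*(R - 2*c) = 2*R*(R - 2*c))
f(6, -4)*(O(4) + 48) = (2*6*(6 - 2*(-4)))*(4 + 48) = (2*6*(6 + 8))*52 = (2*6*14)*52 = 168*52 = 8736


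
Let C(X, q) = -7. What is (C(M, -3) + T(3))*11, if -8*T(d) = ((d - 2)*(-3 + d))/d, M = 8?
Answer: -77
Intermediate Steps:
T(d) = -(-3 + d)*(-2 + d)/(8*d) (T(d) = -(d - 2)*(-3 + d)/(8*d) = -(-2 + d)*(-3 + d)/(8*d) = -(-3 + d)*(-2 + d)/(8*d))
(C(M, -3) + T(3))*11 = (-7 + (1/8)*(-6 - 1*3*(-5 + 3))/3)*11 = (-7 + (1/8)*(1/3)*(-6 - 1*3*(-2)))*11 = (-7 + (1/8)*(1/3)*(-6 + 6))*11 = (-7 + (1/8)*(1/3)*0)*11 = (-7 + 0)*11 = -7*11 = -77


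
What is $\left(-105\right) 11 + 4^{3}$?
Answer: $-1091$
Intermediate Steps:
$\left(-105\right) 11 + 4^{3} = -1155 + 64 = -1091$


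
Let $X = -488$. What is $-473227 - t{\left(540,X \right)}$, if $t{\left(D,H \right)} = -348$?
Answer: $-472879$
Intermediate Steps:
$-473227 - t{\left(540,X \right)} = -473227 - -348 = -473227 + 348 = -472879$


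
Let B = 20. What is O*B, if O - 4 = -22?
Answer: -360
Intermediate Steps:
O = -18 (O = 4 - 22 = -18)
O*B = -18*20 = -360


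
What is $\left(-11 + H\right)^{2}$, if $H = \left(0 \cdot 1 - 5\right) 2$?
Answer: $441$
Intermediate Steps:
$H = -10$ ($H = \left(0 - 5\right) 2 = \left(-5\right) 2 = -10$)
$\left(-11 + H\right)^{2} = \left(-11 - 10\right)^{2} = \left(-21\right)^{2} = 441$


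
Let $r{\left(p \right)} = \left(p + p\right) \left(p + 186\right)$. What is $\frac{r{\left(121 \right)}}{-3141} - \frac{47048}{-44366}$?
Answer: $- \frac{1574174918}{69676803} \approx -22.593$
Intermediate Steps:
$r{\left(p \right)} = 2 p \left(186 + p\right)$
$\frac{r{\left(121 \right)}}{-3141} - \frac{47048}{-44366} = \frac{2 \cdot 121 \left(186 + 121\right)}{-3141} - \frac{47048}{-44366} = 2 \cdot 121 \cdot 307 \left(- \frac{1}{3141}\right) - - \frac{23524}{22183} = 74294 \left(- \frac{1}{3141}\right) + \frac{23524}{22183} = - \frac{74294}{3141} + \frac{23524}{22183} = - \frac{1574174918}{69676803}$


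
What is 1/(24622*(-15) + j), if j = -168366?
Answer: -1/537696 ≈ -1.8598e-6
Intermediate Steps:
1/(24622*(-15) + j) = 1/(24622*(-15) - 168366) = 1/(-369330 - 168366) = 1/(-537696) = -1/537696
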